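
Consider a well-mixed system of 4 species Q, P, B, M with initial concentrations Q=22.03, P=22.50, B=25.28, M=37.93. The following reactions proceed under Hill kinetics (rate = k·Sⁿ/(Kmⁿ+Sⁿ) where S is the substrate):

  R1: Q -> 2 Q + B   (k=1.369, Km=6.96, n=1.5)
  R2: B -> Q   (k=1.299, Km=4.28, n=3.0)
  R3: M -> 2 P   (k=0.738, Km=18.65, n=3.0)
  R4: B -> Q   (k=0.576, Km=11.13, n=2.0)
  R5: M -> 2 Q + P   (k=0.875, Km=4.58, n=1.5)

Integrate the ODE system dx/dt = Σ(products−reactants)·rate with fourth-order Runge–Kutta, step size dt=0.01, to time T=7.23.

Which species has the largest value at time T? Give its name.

Dominant species at T: Q

RK4 with dt=0.01: 723 steps to T=7.23. Trajectory (selected grid times):
t=0.00: Q=22.03 P=22.50 B=25.28 M=37.93
t=0.80: Q=25.74 P=24.22 B=24.81 M=36.73
t=1.61: Q=29.51 P=25.95 B=24.36 M=35.53
t=2.41: Q=33.25 P=27.64 B=23.94 M=34.35
t=3.21: Q=37.00 P=29.32 B=23.53 M=33.18
t=4.02: Q=40.81 P=31.00 B=23.14 M=32.00
t=4.82: Q=44.57 P=32.64 B=22.76 M=30.85
t=5.62: Q=48.33 P=34.26 B=22.39 M=29.71
t=6.43: Q=52.13 P=35.87 B=22.03 M=28.57
t=7.23: Q=55.89 P=37.44 B=21.68 M=27.46
At T=7.23: Q=55.89 P=37.44 B=21.68 M=27.46; the largest is Q.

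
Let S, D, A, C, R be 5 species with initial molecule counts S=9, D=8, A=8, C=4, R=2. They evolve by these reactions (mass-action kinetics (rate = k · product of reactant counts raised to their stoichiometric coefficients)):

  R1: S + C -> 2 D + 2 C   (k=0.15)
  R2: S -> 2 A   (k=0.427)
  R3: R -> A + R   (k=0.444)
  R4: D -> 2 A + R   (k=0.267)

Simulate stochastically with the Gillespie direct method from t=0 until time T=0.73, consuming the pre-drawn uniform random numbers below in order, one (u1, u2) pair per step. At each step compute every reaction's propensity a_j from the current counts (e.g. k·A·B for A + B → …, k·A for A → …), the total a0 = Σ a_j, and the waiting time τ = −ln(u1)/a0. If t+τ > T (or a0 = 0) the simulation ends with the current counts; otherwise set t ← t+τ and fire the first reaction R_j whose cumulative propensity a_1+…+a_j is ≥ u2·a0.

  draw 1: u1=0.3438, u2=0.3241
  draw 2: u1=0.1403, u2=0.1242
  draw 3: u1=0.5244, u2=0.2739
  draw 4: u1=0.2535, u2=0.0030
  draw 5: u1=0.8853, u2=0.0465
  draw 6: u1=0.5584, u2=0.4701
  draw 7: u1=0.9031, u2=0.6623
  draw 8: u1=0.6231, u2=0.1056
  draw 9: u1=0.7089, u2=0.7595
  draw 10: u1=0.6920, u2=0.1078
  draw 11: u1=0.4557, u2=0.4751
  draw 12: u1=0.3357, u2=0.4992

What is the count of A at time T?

A at T = 16

t=0.000: S=9 D=8 A=8 C=4 R=2
Draw 1: a1=5.400, a2=3.843, a3=0.888, a4=2.136, a0=12.267; τ=−ln(0.3438)/12.267=0.087 → t=0.087; u2·a0=0.3241·12.267=3.976 ≤ a1=5.400 → R1 fires; S=8 D=10 A=8 C=5 R=2
Draw 2: a1=6.000, a2=3.416, a3=0.888, a4=2.670, a0=12.974; τ=−ln(0.1403)/12.974=0.151 → t=0.238; u2·a0=0.1242·12.974=1.611 ≤ a1=6.000 → R1 fires; S=7 D=12 A=8 C=6 R=2
Draw 3: a1=6.300, a2=2.989, a3=0.888, a4=3.204, a0=13.381; τ=−ln(0.5244)/13.381=0.048 → t=0.287; u2·a0=0.2739·13.381=3.665 ≤ a1=6.300 → R1 fires; S=6 D=14 A=8 C=7 R=2
Draw 4: a1=6.300, a2=2.562, a3=0.888, a4=3.738, a0=13.488; τ=−ln(0.2535)/13.488=0.102 → t=0.388; u2·a0=0.0030·13.488=0.040 ≤ a1=6.300 → R1 fires; S=5 D=16 A=8 C=8 R=2
Draw 5: a1=6.000, a2=2.135, a3=0.888, a4=4.272, a0=13.295; τ=−ln(0.8853)/13.295=0.009 → t=0.398; u2·a0=0.0465·13.295=0.618 ≤ a1=6.000 → R1 fires; S=4 D=18 A=8 C=9 R=2
Draw 6: a1=5.400, a2=1.708, a3=0.888, a4=4.806, a0=12.802; τ=−ln(0.5584)/12.802=0.046 → t=0.443; u2·a0=0.4701·12.802=6.018; a1=5.400 < 6.018 ≤ a1+a2=7.108 → R2 fires; S=3 D=18 A=10 C=9 R=2
Draw 7: a1=4.050, a2=1.281, a3=0.888, a4=4.806, a0=11.025; τ=−ln(0.9031)/11.025=0.009 → t=0.452; u2·a0=0.6623·11.025=7.302; a1+…+a3=6.219 < 7.302 ≤ a1+…+a4=11.025 → R4 fires; S=3 D=17 A=12 C=9 R=3
Draw 8: a1=4.050, a2=1.281, a3=1.332, a4=4.539, a0=11.202; τ=−ln(0.6231)/11.202=0.042 → t=0.495; u2·a0=0.1056·11.202=1.183 ≤ a1=4.050 → R1 fires; S=2 D=19 A=12 C=10 R=3
Draw 9: a1=3.000, a2=0.854, a3=1.332, a4=5.073, a0=10.259; τ=−ln(0.7089)/10.259=0.034 → t=0.528; u2·a0=0.7595·10.259=7.792; a1+…+a3=5.186 < 7.792 ≤ a1+…+a4=10.259 → R4 fires; S=2 D=18 A=14 C=10 R=4
Draw 10: a1=3.000, a2=0.854, a3=1.776, a4=4.806, a0=10.436; τ=−ln(0.6920)/10.436=0.035 → t=0.563; u2·a0=0.1078·10.436=1.125 ≤ a1=3.000 → R1 fires; S=1 D=20 A=14 C=11 R=4
Draw 11: a1=1.650, a2=0.427, a3=1.776, a4=5.340, a0=9.193; τ=−ln(0.4557)/9.193=0.085 → t=0.649; u2·a0=0.4751·9.193=4.368; a1+…+a3=3.853 < 4.368 ≤ a1+…+a4=9.193 → R4 fires; S=1 D=19 A=16 C=11 R=5
Draw 12: a1=1.650, a2=0.427, a3=2.220, a4=5.073, a0=9.370; τ=−ln(0.3357)/9.370=0.116 → t=0.765 > T=0.73: stop.
Read off A at T=0.73: 16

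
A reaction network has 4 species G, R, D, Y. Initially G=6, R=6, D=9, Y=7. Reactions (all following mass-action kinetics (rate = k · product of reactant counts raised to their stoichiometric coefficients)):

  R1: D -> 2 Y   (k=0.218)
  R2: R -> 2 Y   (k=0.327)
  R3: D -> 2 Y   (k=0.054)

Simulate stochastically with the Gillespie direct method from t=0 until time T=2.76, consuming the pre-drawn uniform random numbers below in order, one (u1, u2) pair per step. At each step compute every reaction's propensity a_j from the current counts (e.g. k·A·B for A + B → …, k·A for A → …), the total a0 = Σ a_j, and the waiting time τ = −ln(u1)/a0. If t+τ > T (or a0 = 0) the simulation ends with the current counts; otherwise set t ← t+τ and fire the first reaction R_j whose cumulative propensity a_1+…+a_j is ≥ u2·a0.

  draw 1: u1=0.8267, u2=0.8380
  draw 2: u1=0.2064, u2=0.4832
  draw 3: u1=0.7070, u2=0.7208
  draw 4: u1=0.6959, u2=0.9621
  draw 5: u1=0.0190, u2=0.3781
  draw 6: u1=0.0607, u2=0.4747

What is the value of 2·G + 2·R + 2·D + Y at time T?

Value at T = 49

Check how each reaction changes W = 2·G + 2·R + 2·D + Y (weight of products minus weight of reactants):
R1: D -> 2 Y: (1·2) − (2·1) = 2 − 2 = 0
R2: R -> 2 Y: (1·2) − (2·1) = 2 − 2 = 0
R3: D -> 2 Y: (1·2) − (2·1) = 2 − 2 = 0
Every reaction leaves W unchanged, so W is conserved and no simulation is needed: W(T) = W(0) = 2·6 + 2·6 + 2·9 + 7 = 49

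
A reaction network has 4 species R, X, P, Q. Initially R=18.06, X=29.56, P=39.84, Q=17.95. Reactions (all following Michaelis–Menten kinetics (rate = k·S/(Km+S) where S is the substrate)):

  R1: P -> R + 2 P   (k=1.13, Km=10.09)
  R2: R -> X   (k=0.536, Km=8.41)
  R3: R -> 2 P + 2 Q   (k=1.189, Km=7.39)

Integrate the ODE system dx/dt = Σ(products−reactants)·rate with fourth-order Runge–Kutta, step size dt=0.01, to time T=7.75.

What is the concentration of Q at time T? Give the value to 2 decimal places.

RK4 with dt=0.01: 775 steps to T=7.75. Trajectory (selected grid times):
t=0.00: R=18.06 X=29.56 P=39.84 Q=17.95
t=0.86: R=17.80 X=29.87 P=42.07 Q=19.40
t=1.72: R=17.56 X=30.19 P=44.30 Q=20.84
t=2.58: R=17.32 X=30.50 P=46.53 Q=22.28
t=3.44: R=17.10 X=30.81 P=48.76 Q=23.71
t=4.31: R=16.88 X=31.12 P=51.02 Q=25.15
t=5.17: R=16.68 X=31.43 P=53.26 Q=26.57
t=6.03: R=16.49 X=31.73 P=55.49 Q=27.98
t=6.89: R=16.30 X=32.04 P=57.72 Q=29.39
t=7.75: R=16.13 X=32.34 P=59.96 Q=30.80
Read off Q at T=7.75: 30.80

Q at T = 30.80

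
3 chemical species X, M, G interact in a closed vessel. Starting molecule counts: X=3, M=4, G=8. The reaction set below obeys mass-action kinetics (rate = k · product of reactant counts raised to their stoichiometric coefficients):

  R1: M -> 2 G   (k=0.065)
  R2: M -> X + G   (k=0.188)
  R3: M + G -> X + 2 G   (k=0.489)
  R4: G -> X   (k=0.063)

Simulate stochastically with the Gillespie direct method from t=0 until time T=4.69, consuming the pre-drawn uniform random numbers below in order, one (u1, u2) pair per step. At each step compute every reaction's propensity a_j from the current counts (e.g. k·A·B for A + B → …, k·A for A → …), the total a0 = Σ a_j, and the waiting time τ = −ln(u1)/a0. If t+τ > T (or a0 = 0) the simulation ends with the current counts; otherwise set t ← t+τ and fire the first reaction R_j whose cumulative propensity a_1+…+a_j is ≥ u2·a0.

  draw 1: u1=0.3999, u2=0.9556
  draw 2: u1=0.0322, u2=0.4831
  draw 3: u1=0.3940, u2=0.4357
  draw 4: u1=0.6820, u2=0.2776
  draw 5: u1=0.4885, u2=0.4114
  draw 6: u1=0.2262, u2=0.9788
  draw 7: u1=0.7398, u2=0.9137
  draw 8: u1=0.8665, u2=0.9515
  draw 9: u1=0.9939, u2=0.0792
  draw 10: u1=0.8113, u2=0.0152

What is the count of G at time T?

t=0.000: X=3 M=4 G=8
Draw 1: a1=0.260, a2=0.752, a3=15.648, a4=0.504, a0=17.164; τ=−ln(0.3999)/17.164=0.053 → t=0.053; u2·a0=0.9556·17.164=16.402; a1+a2=1.012 < 16.402 ≤ a1+…+a3=16.660 → R3 fires; X=4 M=3 G=9
Draw 2: a1=0.195, a2=0.564, a3=13.203, a4=0.567, a0=14.529; τ=−ln(0.0322)/14.529=0.236 → t=0.290; u2·a0=0.4831·14.529=7.019; a1+a2=0.759 < 7.019 ≤ a1+…+a3=13.962 → R3 fires; X=5 M=2 G=10
Draw 3: a1=0.130, a2=0.376, a3=9.780, a4=0.630, a0=10.916; τ=−ln(0.3940)/10.916=0.085 → t=0.375; u2·a0=0.4357·10.916=4.756; a1+a2=0.506 < 4.756 ≤ a1+…+a3=10.286 → R3 fires; X=6 M=1 G=11
Draw 4: a1=0.065, a2=0.188, a3=5.379, a4=0.693, a0=6.325; τ=−ln(0.6820)/6.325=0.061 → t=0.436; u2·a0=0.2776·6.325=1.756; a1+a2=0.253 < 1.756 ≤ a1+…+a3=5.632 → R3 fires; X=7 M=0 G=12
Draw 5: a1=0.000, a2=0.000, a3=0.000, a4=0.756, a0=0.756; τ=−ln(0.4885)/0.756=0.948 → t=1.383; u2·a0=0.4114·0.756=0.311; a1+…+a3=0.000 < 0.311 ≤ a1+…+a4=0.756 → R4 fires; X=8 M=0 G=11
Draw 6: a1=0.000, a2=0.000, a3=0.000, a4=0.693, a0=0.693; τ=−ln(0.2262)/0.693=2.145 → t=3.528; u2·a0=0.9788·0.693=0.678; a1+…+a3=0.000 < 0.678 ≤ a1+…+a4=0.693 → R4 fires; X=9 M=0 G=10
Draw 7: a1=0.000, a2=0.000, a3=0.000, a4=0.630, a0=0.630; τ=−ln(0.7398)/0.630=0.478 → t=4.007; u2·a0=0.9137·0.630=0.576; a1+…+a3=0.000 < 0.576 ≤ a1+…+a4=0.630 → R4 fires; X=10 M=0 G=9
Draw 8: a1=0.000, a2=0.000, a3=0.000, a4=0.567, a0=0.567; τ=−ln(0.8665)/0.567=0.253 → t=4.259; u2·a0=0.9515·0.567=0.540; a1+…+a3=0.000 < 0.540 ≤ a1+…+a4=0.567 → R4 fires; X=11 M=0 G=8
Draw 9: a1=0.000, a2=0.000, a3=0.000, a4=0.504, a0=0.504; τ=−ln(0.9939)/0.504=0.012 → t=4.271; u2·a0=0.0792·0.504=0.040; a1+…+a3=0.000 < 0.040 ≤ a1+…+a4=0.504 → R4 fires; X=12 M=0 G=7
Draw 10: a1=0.000, a2=0.000, a3=0.000, a4=0.441, a0=0.441; τ=−ln(0.8113)/0.441=0.474 → t=4.746 > T=4.69: stop.
Read off G at T=4.69: 7

G at T = 7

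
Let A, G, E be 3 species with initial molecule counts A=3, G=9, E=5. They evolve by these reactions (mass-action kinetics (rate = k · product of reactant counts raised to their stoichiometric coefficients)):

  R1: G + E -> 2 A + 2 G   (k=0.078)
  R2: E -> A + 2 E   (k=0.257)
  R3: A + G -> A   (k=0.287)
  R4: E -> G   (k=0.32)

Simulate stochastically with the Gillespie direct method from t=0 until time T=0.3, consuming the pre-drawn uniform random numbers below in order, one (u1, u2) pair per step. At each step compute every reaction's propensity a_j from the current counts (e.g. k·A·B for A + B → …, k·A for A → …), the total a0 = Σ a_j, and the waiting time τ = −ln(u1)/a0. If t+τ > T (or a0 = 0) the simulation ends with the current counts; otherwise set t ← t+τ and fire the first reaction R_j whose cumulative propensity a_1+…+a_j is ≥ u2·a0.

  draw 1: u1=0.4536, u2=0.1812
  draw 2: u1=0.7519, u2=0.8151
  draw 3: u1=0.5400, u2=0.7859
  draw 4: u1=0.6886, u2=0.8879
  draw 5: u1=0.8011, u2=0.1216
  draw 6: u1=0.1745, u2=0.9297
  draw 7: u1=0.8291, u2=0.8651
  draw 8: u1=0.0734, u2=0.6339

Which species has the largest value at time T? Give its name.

t=0.000: A=3 G=9 E=5
Draw 1: a1=3.510, a2=1.285, a3=7.749, a4=1.600, a0=14.144; τ=−ln(0.4536)/14.144=0.056 → t=0.056; u2·a0=0.1812·14.144=2.563 ≤ a1=3.510 → R1 fires; A=5 G=10 E=4
Draw 2: a1=3.120, a2=1.028, a3=14.350, a4=1.280, a0=19.778; τ=−ln(0.7519)/19.778=0.014 → t=0.070; u2·a0=0.8151·19.778=16.121; a1+a2=4.148 < 16.121 ≤ a1+…+a3=18.498 → R3 fires; A=5 G=9 E=4
Draw 3: a1=2.808, a2=1.028, a3=12.915, a4=1.280, a0=18.031; τ=−ln(0.5400)/18.031=0.034 → t=0.104; u2·a0=0.7859·18.031=14.171; a1+a2=3.836 < 14.171 ≤ a1+…+a3=16.751 → R3 fires; A=5 G=8 E=4
Draw 4: a1=2.496, a2=1.028, a3=11.480, a4=1.280, a0=16.284; τ=−ln(0.6886)/16.284=0.023 → t=0.127; u2·a0=0.8879·16.284=14.459; a1+a2=3.524 < 14.459 ≤ a1+…+a3=15.004 → R3 fires; A=5 G=7 E=4
Draw 5: a1=2.184, a2=1.028, a3=10.045, a4=1.280, a0=14.537; τ=−ln(0.8011)/14.537=0.015 → t=0.143; u2·a0=0.1216·14.537=1.768 ≤ a1=2.184 → R1 fires; A=7 G=8 E=3
Draw 6: a1=1.872, a2=0.771, a3=16.072, a4=0.960, a0=19.675; τ=−ln(0.1745)/19.675=0.089 → t=0.231; u2·a0=0.9297·19.675=18.292; a1+a2=2.643 < 18.292 ≤ a1+…+a3=18.715 → R3 fires; A=7 G=7 E=3
Draw 7: a1=1.638, a2=0.771, a3=14.063, a4=0.960, a0=17.432; τ=−ln(0.8291)/17.432=0.011 → t=0.242; u2·a0=0.8651·17.432=15.080; a1+a2=2.409 < 15.080 ≤ a1+…+a3=16.472 → R3 fires; A=7 G=6 E=3
Draw 8: a1=1.404, a2=0.771, a3=12.054, a4=0.960, a0=15.189; τ=−ln(0.0734)/15.189=0.172 → t=0.414 > T=0.3: stop.
At T=0.3: A=7 G=6 E=3; the largest is A.

Dominant species at T: A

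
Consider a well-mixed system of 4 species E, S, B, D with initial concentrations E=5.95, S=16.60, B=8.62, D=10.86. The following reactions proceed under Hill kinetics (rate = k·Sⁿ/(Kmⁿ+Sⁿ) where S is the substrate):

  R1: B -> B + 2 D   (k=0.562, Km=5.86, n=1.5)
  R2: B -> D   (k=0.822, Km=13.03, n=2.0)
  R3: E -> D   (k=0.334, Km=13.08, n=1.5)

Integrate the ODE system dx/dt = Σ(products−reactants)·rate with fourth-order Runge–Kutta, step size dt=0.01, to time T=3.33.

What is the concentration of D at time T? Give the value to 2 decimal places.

RK4 with dt=0.01: 333 steps to T=3.33. Trajectory (selected grid times):
t=0.00: E=5.95 S=16.60 B=8.62 D=10.86
t=0.37: E=5.92 S=16.60 B=8.53 D=11.25
t=0.74: E=5.89 S=16.60 B=8.44 D=11.63
t=1.11: E=5.86 S=16.60 B=8.35 D=12.01
t=1.48: E=5.84 S=16.60 B=8.26 D=12.39
t=1.85: E=5.81 S=16.60 B=8.17 D=12.76
t=2.22: E=5.78 S=16.60 B=8.09 D=13.13
t=2.59: E=5.75 S=16.60 B=8.00 D=13.50
t=2.96: E=5.72 S=16.60 B=7.92 D=13.87
t=3.33: E=5.70 S=16.60 B=7.84 D=14.23
Read off D at T=3.33: 14.23

D at T = 14.23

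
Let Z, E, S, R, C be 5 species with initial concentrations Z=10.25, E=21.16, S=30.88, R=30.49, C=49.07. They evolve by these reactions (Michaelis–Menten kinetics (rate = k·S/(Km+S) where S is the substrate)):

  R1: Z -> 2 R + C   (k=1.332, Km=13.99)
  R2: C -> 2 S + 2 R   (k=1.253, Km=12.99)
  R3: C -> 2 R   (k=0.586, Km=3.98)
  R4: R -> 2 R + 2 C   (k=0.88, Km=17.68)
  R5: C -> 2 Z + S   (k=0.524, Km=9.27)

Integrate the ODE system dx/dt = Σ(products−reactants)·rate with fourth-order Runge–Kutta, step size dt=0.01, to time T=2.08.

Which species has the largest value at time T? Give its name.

Dominant species at T: C

RK4 with dt=0.01: 208 steps to T=2.08. Trajectory (selected grid times):
t=0.00: Z=10.25 E=21.16 S=30.88 R=30.49 C=49.07
t=0.23: Z=10.32 E=21.16 S=31.44 R=31.58 C=49.00
t=0.46: Z=10.40 E=21.16 S=31.99 R=32.68 C=48.94
t=0.69: Z=10.47 E=21.16 S=32.55 R=33.78 C=48.88
t=0.92: Z=10.54 E=21.16 S=33.11 R=34.88 C=48.83
t=1.16: Z=10.61 E=21.16 S=33.69 R=36.03 C=48.77
t=1.39: Z=10.68 E=21.16 S=34.24 R=37.14 C=48.73
t=1.62: Z=10.75 E=21.16 S=34.80 R=38.24 C=48.68
t=1.85: Z=10.82 E=21.16 S=35.36 R=39.35 C=48.64
t=2.08: Z=10.89 E=21.16 S=35.91 R=40.47 C=48.60
At T=2.08: Z=10.89 E=21.16 S=35.91 R=40.47 C=48.60; the largest is C.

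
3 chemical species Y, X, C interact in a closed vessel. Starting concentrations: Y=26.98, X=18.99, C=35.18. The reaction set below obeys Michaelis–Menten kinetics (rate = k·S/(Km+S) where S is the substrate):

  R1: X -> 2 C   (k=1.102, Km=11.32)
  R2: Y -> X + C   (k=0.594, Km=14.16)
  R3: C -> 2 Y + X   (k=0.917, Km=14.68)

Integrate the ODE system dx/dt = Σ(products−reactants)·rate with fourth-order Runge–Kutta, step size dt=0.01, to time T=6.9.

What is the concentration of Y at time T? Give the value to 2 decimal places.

Y at T = 33.39

RK4 with dt=0.01: 690 steps to T=6.9. Trajectory (selected grid times):
t=0.00: Y=26.98 X=18.99 C=35.18
t=0.77: Y=27.68 X=19.26 C=36.05
t=1.53: Y=28.37 X=19.53 C=36.91
t=2.30: Y=29.08 X=19.80 C=37.78
t=3.07: Y=29.79 X=20.08 C=38.67
t=3.83: Y=30.50 X=20.36 C=39.54
t=4.60: Y=31.22 X=20.64 C=40.43
t=5.37: Y=31.94 X=20.92 C=41.33
t=6.13: Y=32.66 X=21.21 C=42.21
t=6.90: Y=33.39 X=21.50 C=43.12
Read off Y at T=6.9: 33.39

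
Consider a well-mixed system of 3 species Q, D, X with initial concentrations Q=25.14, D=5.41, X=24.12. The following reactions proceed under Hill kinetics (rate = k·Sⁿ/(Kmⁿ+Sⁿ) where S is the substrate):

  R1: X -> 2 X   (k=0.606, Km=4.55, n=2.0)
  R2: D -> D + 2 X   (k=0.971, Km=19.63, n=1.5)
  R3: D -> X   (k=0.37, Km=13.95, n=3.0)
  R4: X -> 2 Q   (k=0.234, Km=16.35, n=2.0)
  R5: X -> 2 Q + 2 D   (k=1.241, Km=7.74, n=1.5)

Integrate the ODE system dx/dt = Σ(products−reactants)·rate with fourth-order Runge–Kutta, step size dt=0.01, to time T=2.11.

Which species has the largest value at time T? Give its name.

Dominant species at T: Q

RK4 with dt=0.01: 211 steps to T=2.11. Trajectory (selected grid times):
t=0.00: Q=25.14 D=5.41 X=24.12
t=0.23: Q=25.70 D=5.89 X=24.04
t=0.47: Q=26.28 D=6.38 X=23.97
t=0.70: Q=26.83 D=6.86 X=23.91
t=0.94: Q=27.41 D=7.35 X=23.85
t=1.17: Q=27.97 D=7.82 X=23.81
t=1.41: Q=28.55 D=8.31 X=23.77
t=1.64: Q=29.10 D=8.77 X=23.74
t=1.88: Q=29.68 D=9.26 X=23.72
t=2.11: Q=30.23 D=9.72 X=23.71
At T=2.11: Q=30.23 D=9.72 X=23.71; the largest is Q.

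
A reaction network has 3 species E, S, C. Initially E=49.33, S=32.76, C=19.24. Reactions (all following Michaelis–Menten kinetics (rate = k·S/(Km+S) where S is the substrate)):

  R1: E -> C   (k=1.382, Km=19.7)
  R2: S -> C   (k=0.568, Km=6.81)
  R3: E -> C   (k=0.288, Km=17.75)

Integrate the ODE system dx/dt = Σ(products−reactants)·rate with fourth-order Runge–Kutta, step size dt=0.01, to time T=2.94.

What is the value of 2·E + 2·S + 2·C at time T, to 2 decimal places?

Value at T = 202.66

Check how each reaction changes W = 2·E + 2·S + 2·C (weight of products minus weight of reactants):
R1: E -> C: (2·1) − (2·1) = 2 − 2 = 0
R2: S -> C: (2·1) − (2·1) = 2 − 2 = 0
R3: E -> C: (2·1) − (2·1) = 2 − 2 = 0
Every reaction leaves W unchanged, so W is conserved and no simulation is needed: W(T) = W(0) = 2·49.33 + 2·32.76 + 2·19.24 = 202.66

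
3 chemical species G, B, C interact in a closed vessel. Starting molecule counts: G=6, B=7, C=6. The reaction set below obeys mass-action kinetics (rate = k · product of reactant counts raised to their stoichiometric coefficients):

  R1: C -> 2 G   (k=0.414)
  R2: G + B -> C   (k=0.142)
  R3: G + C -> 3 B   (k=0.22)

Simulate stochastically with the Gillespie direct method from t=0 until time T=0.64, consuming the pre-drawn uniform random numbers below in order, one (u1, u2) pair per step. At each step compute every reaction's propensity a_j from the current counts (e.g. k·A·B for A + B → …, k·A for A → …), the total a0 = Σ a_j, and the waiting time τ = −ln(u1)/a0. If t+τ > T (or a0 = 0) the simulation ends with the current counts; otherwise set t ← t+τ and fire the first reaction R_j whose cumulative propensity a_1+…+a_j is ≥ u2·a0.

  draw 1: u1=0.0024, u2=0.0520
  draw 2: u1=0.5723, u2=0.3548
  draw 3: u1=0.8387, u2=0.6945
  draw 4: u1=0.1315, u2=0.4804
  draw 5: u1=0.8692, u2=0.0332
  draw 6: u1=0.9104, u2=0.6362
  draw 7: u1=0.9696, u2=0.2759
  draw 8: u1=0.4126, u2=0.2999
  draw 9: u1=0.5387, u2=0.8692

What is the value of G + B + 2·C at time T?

Check how each reaction changes W = G + B + 2·C (weight of products minus weight of reactants):
R1: C -> 2 G: (1·2) − (2·1) = 2 − 2 = 0
R2: G + B -> C: (2·1) − (1·1 + 1·1) = 2 − 2 = 0
R3: G + C -> 3 B: (1·3) − (1·1 + 2·1) = 3 − 3 = 0
Every reaction leaves W unchanged, so W is conserved and no simulation is needed: W(T) = W(0) = 6 + 7 + 2·6 = 25

Value at T = 25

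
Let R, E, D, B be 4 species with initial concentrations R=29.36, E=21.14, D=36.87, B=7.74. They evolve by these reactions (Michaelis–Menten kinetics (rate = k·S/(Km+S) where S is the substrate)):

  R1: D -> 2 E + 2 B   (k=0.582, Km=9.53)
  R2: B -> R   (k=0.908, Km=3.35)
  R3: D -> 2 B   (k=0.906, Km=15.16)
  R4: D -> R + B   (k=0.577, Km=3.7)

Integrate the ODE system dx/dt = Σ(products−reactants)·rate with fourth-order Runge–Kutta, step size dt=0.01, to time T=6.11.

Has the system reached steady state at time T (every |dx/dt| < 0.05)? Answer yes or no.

Steady state at T: no

RK4 with dt=0.01: 611 steps to T=6.11. Trajectory (selected grid times):
t=0.00: R=29.36 E=21.14 D=36.87 B=7.74
t=0.68: R=30.16 E=21.77 D=35.77 B=9.15
t=1.36: R=30.97 E=22.39 D=34.67 B=10.53
t=2.04: R=31.80 E=23.01 D=33.58 B=11.88
t=2.72: R=32.64 E=23.62 D=32.50 B=13.20
t=3.39: R=33.48 E=24.22 D=31.44 B=14.49
t=4.07: R=34.33 E=24.83 D=30.37 B=15.76
t=4.75: R=35.20 E=25.43 D=29.31 B=17.02
t=5.43: R=36.06 E=26.02 D=28.27 B=18.25
t=6.11: R=36.93 E=26.61 D=27.23 B=19.45
Rates at T: R1=0.4311, R2=0.7746, R3=0.5820, R4=0.5080
dx/dt at T (Σ net stoichiometry × rate): R=+1.2826, E=+0.8622, D=-1.5210, B=+1.7595
Largest |dx/dt| is |+1.7595| (B) ≥ 0.05 → not steady.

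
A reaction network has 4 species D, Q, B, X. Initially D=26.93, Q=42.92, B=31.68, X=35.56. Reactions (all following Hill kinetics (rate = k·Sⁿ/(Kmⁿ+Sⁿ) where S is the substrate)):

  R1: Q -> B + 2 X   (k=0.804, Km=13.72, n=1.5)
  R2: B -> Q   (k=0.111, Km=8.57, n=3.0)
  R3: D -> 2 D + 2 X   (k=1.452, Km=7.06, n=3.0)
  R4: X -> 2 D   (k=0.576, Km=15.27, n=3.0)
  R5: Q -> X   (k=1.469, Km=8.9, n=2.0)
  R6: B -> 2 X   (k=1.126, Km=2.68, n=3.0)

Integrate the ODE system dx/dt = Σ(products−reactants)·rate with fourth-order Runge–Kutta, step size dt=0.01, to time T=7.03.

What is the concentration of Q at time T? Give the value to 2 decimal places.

Q at T = 29.40

RK4 with dt=0.01: 703 steps to T=7.03. Trajectory (selected grid times):
t=0.00: D=26.93 Q=42.92 B=31.68 X=35.56
t=0.78: D=28.89 Q=41.38 B=31.25 X=41.28
t=1.56: D=30.87 Q=39.85 B=30.81 X=46.98
t=2.34: D=32.86 Q=38.32 B=30.36 X=52.66
t=3.12: D=34.87 Q=36.81 B=29.92 X=58.34
t=3.91: D=36.90 Q=35.29 B=29.46 X=64.07
t=4.69: D=38.91 Q=33.79 B=29.00 X=69.71
t=5.47: D=40.93 Q=32.32 B=28.53 X=75.33
t=6.25: D=42.95 Q=30.85 B=28.05 X=80.93
t=7.03: D=44.97 Q=29.40 B=27.57 X=86.50
Read off Q at T=7.03: 29.40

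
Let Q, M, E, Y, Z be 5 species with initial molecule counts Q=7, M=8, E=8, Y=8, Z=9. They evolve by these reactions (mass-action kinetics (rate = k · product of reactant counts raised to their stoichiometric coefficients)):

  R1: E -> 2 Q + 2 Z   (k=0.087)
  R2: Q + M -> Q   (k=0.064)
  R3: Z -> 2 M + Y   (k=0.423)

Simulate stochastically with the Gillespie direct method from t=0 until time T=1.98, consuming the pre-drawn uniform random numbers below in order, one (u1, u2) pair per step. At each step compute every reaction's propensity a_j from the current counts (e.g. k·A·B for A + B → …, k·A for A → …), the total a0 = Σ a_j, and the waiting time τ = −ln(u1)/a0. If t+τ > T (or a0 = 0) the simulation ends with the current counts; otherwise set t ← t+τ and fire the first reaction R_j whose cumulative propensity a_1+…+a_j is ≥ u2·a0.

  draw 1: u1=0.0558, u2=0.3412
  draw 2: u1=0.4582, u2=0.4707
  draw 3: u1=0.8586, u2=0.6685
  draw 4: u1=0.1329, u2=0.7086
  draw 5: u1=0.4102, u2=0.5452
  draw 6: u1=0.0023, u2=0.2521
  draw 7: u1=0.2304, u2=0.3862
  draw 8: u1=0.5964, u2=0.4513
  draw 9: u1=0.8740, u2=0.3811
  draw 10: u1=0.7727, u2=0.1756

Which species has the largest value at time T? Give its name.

Dominant species at T: Y

t=0.000: Q=7 M=8 E=8 Y=8 Z=9
Draw 1: a1=0.696, a2=3.584, a3=3.807, a0=8.087; τ=−ln(0.0558)/8.087=0.357 → t=0.357; u2·a0=0.3412·8.087=2.759; a1=0.696 < 2.759 ≤ a1+a2=4.280 → R2 fires; Q=7 M=7 E=8 Y=8 Z=9
Draw 2: a1=0.696, a2=3.136, a3=3.807, a0=7.639; τ=−ln(0.4582)/7.639=0.102 → t=0.459; u2·a0=0.4707·7.639=3.596; a1=0.696 < 3.596 ≤ a1+a2=3.832 → R2 fires; Q=7 M=6 E=8 Y=8 Z=9
Draw 3: a1=0.696, a2=2.688, a3=3.807, a0=7.191; τ=−ln(0.8586)/7.191=0.021 → t=0.480; u2·a0=0.6685·7.191=4.807; a1+a2=3.384 < 4.807 ≤ a1+…+a3=7.191 → R3 fires; Q=7 M=8 E=8 Y=9 Z=8
Draw 4: a1=0.696, a2=3.584, a3=3.384, a0=7.664; τ=−ln(0.1329)/7.664=0.263 → t=0.744; u2·a0=0.7086·7.664=5.431; a1+a2=4.280 < 5.431 ≤ a1+…+a3=7.664 → R3 fires; Q=7 M=10 E=8 Y=10 Z=7
Draw 5: a1=0.696, a2=4.480, a3=2.961, a0=8.137; τ=−ln(0.4102)/8.137=0.110 → t=0.853; u2·a0=0.5452·8.137=4.436; a1=0.696 < 4.436 ≤ a1+a2=5.176 → R2 fires; Q=7 M=9 E=8 Y=10 Z=7
Draw 6: a1=0.696, a2=4.032, a3=2.961, a0=7.689; τ=−ln(0.0023)/7.689=0.790 → t=1.643; u2·a0=0.2521·7.689=1.938; a1=0.696 < 1.938 ≤ a1+a2=4.728 → R2 fires; Q=7 M=8 E=8 Y=10 Z=7
Draw 7: a1=0.696, a2=3.584, a3=2.961, a0=7.241; τ=−ln(0.2304)/7.241=0.203 → t=1.846; u2·a0=0.3862·7.241=2.796; a1=0.696 < 2.796 ≤ a1+a2=4.280 → R2 fires; Q=7 M=7 E=8 Y=10 Z=7
Draw 8: a1=0.696, a2=3.136, a3=2.961, a0=6.793; τ=−ln(0.5964)/6.793=0.076 → t=1.922; u2·a0=0.4513·6.793=3.066; a1=0.696 < 3.066 ≤ a1+a2=3.832 → R2 fires; Q=7 M=6 E=8 Y=10 Z=7
Draw 9: a1=0.696, a2=2.688, a3=2.961, a0=6.345; τ=−ln(0.8740)/6.345=0.021 → t=1.943; u2·a0=0.3811·6.345=2.418; a1=0.696 < 2.418 ≤ a1+a2=3.384 → R2 fires; Q=7 M=5 E=8 Y=10 Z=7
Draw 10: a1=0.696, a2=2.240, a3=2.961, a0=5.897; τ=−ln(0.7727)/5.897=0.044 → t=1.987 > T=1.98: stop.
At T=1.98: Q=7 M=5 E=8 Y=10 Z=7; the largest is Y.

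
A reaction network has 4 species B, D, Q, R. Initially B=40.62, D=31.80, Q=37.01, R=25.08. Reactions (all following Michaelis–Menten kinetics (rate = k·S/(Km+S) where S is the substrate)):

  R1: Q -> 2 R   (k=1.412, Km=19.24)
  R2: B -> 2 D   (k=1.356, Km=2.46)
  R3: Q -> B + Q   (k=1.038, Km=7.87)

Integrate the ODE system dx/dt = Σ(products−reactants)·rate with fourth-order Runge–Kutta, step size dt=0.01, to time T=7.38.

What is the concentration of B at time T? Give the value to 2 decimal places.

B at T = 37.41

RK4 with dt=0.01: 738 steps to T=7.38. Trajectory (selected grid times):
t=0.00: B=40.62 D=31.80 Q=37.01 R=25.08
t=0.82: B=40.27 D=33.90 Q=36.25 R=26.60
t=1.64: B=39.92 D=35.99 Q=35.50 R=28.11
t=2.46: B=39.57 D=38.09 Q=34.75 R=29.60
t=3.28: B=39.22 D=40.18 Q=34.01 R=31.09
t=4.10: B=38.86 D=42.27 Q=33.27 R=32.56
t=4.92: B=38.50 D=44.36 Q=32.54 R=34.02
t=5.74: B=38.14 D=46.45 Q=31.82 R=35.47
t=6.56: B=37.78 D=48.54 Q=31.10 R=36.91
t=7.38: B=37.41 D=50.63 Q=30.38 R=38.33
Read off B at T=7.38: 37.41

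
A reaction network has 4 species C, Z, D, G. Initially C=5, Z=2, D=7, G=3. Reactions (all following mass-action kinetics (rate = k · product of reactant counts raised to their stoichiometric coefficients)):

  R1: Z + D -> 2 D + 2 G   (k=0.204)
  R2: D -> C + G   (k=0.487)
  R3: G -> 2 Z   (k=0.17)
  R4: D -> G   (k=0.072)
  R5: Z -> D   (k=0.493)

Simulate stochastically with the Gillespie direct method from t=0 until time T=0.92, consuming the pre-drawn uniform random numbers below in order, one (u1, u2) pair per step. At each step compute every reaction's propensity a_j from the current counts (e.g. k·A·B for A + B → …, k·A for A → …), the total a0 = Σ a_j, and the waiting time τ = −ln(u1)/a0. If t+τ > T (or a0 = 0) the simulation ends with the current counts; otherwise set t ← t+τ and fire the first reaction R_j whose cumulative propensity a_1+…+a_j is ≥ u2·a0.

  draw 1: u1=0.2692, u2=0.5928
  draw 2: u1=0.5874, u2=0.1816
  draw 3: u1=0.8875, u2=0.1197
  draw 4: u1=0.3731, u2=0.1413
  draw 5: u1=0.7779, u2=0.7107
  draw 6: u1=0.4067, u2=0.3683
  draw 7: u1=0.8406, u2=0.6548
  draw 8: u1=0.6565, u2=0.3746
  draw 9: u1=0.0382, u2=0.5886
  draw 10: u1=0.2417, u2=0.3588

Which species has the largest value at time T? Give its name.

t=0.000: C=5 Z=2 D=7 G=3
Draw 1: a1=2.856, a2=3.409, a3=0.510, a4=0.504, a5=0.986, a0=8.265; τ=−ln(0.2692)/8.265=0.159 → t=0.159; u2·a0=0.5928·8.265=4.899; a1=2.856 < 4.899 ≤ a1+a2=6.265 → R2 fires; C=6 Z=2 D=6 G=4
Draw 2: a1=2.448, a2=2.922, a3=0.680, a4=0.432, a5=0.986, a0=7.468; τ=−ln(0.5874)/7.468=0.071 → t=0.230; u2·a0=0.1816·7.468=1.356 ≤ a1=2.448 → R1 fires; C=6 Z=1 D=7 G=6
Draw 3: a1=1.428, a2=3.409, a3=1.020, a4=0.504, a5=0.493, a0=6.854; τ=−ln(0.8875)/6.854=0.017 → t=0.247; u2·a0=0.1197·6.854=0.820 ≤ a1=1.428 → R1 fires; C=6 Z=0 D=8 G=8
Draw 4: a1=0.000, a2=3.896, a3=1.360, a4=0.576, a5=0.000, a0=5.832; τ=−ln(0.3731)/5.832=0.169 → t=0.416; u2·a0=0.1413·5.832=0.824; a1=0.000 < 0.824 ≤ a1+a2=3.896 → R2 fires; C=7 Z=0 D=7 G=9
Draw 5: a1=0.000, a2=3.409, a3=1.530, a4=0.504, a5=0.000, a0=5.443; τ=−ln(0.7779)/5.443=0.046 → t=0.463; u2·a0=0.7107·5.443=3.868; a1+a2=3.409 < 3.868 ≤ a1+…+a3=4.939 → R3 fires; C=7 Z=2 D=7 G=8
Draw 6: a1=2.856, a2=3.409, a3=1.360, a4=0.504, a5=0.986, a0=9.115; τ=−ln(0.4067)/9.115=0.099 → t=0.561; u2·a0=0.3683·9.115=3.357; a1=2.856 < 3.357 ≤ a1+a2=6.265 → R2 fires; C=8 Z=2 D=6 G=9
Draw 7: a1=2.448, a2=2.922, a3=1.530, a4=0.432, a5=0.986, a0=8.318; τ=−ln(0.8406)/8.318=0.021 → t=0.582; u2·a0=0.6548·8.318=5.447; a1+a2=5.370 < 5.447 ≤ a1+…+a3=6.900 → R3 fires; C=8 Z=4 D=6 G=8
Draw 8: a1=4.896, a2=2.922, a3=1.360, a4=0.432, a5=1.972, a0=11.582; τ=−ln(0.6565)/11.582=0.036 → t=0.619; u2·a0=0.3746·11.582=4.339 ≤ a1=4.896 → R1 fires; C=8 Z=3 D=7 G=10
Draw 9: a1=4.284, a2=3.409, a3=1.700, a4=0.504, a5=1.479, a0=11.376; τ=−ln(0.0382)/11.376=0.287 → t=0.906; u2·a0=0.5886·11.376=6.696; a1=4.284 < 6.696 ≤ a1+a2=7.693 → R2 fires; C=9 Z=3 D=6 G=11
Draw 10: a1=3.672, a2=2.922, a3=1.870, a4=0.432, a5=1.479, a0=10.375; τ=−ln(0.2417)/10.375=0.137 → t=1.042 > T=0.92: stop.
At T=0.92: C=9 Z=3 D=6 G=11; the largest is G.

Dominant species at T: G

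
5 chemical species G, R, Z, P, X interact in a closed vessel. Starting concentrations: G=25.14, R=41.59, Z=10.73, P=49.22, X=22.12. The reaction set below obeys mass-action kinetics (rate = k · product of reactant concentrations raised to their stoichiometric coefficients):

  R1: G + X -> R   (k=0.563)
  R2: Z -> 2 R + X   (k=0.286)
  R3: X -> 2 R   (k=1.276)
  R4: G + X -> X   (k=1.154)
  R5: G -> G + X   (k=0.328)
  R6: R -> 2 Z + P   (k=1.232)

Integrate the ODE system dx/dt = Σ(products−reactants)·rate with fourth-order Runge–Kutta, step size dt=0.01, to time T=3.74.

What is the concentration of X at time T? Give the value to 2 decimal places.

RK4 with dt=0.01: 374 steps to T=3.74. Trajectory (selected grid times):
t=0.00: G=25.14 R=41.59 Z=10.73 P=49.22 X=22.12
t=0.42: G=0.00 R=47.04 Z=55.70 P=73.73 X=11.39
t=0.83: G=0.00 R=52.91 Z=96.50 P=98.59 X=13.85
t=1.25: G=0.00 R=68.24 Z=144.04 P=129.52 X=19.41
t=1.66: G=0.00 R=92.79 Z=204.28 P=169.77 X=27.51
t=2.08: G=0.00 R=129.84 Z=288.96 P=226.78 X=39.16
t=2.49: G=0.00 R=181.36 Z=404.39 P=304.64 X=55.03
t=2.91: G=0.00 R=255.79 Z=570.40 P=416.63 X=77.76
t=3.32: G=0.00 R=357.94 Z=798.04 P=570.19 X=108.88
t=3.74: G=0.00 R=505.01 Z=1125.79 P=791.27 X=153.64
Read off X at T=3.74: 153.64

X at T = 153.64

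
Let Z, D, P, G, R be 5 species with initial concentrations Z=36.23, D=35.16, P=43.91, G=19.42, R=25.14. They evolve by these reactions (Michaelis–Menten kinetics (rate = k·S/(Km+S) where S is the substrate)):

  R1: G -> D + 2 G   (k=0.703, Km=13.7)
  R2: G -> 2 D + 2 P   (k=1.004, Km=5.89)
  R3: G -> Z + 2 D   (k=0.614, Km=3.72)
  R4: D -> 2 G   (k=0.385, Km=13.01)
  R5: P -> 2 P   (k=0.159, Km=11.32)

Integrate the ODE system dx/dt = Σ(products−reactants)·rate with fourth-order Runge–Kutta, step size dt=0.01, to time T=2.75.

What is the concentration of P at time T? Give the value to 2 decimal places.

P at T = 48.48

RK4 with dt=0.01: 275 steps to T=2.75. Trajectory (selected grid times):
t=0.00: Z=36.23 D=35.16 P=43.91 G=19.42 R=25.14
t=0.31: Z=36.39 D=36.00 P=44.43 G=19.32 R=25.14
t=0.61: Z=36.54 D=36.81 P=44.93 G=19.23 R=25.14
t=0.92: Z=36.70 D=37.64 P=45.44 G=19.14 R=25.14
t=1.22: Z=36.86 D=38.44 P=45.94 G=19.05 R=25.14
t=1.53: Z=37.02 D=39.28 P=46.46 G=18.96 R=25.14
t=1.83: Z=37.17 D=40.08 P=46.95 G=18.87 R=25.14
t=2.14: Z=37.33 D=40.91 P=47.47 G=18.78 R=25.14
t=2.44: Z=37.48 D=41.71 P=47.96 G=18.70 R=25.14
t=2.75: Z=37.64 D=42.53 P=48.48 G=18.61 R=25.14
Read off P at T=2.75: 48.48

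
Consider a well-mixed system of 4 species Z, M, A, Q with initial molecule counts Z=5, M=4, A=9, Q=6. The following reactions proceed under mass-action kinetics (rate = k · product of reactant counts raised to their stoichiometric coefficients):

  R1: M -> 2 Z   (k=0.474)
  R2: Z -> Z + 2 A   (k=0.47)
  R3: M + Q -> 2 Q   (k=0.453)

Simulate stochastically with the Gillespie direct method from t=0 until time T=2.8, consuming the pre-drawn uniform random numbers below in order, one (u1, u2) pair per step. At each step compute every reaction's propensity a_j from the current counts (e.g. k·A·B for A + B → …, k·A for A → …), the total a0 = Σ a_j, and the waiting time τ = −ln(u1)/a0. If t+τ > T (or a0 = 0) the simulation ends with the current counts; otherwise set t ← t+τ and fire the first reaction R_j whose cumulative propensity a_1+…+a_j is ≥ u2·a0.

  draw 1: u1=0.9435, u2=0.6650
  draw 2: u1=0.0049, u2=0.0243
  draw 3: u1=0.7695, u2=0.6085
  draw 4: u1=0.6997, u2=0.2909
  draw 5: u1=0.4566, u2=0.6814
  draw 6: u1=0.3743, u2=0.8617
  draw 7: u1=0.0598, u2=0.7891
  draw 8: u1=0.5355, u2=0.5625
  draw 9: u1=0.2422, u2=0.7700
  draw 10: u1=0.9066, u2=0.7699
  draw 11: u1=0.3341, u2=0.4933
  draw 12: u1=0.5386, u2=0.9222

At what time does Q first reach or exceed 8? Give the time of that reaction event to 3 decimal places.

t=0.000: Z=5 M=4 A=9 Q=6
Draw 1: a1=1.896, a2=2.350, a3=10.872, a0=15.118; τ=−ln(0.9435)/15.118=0.004 → t=0.004; u2·a0=0.6650·15.118=10.053; a1+a2=4.246 < 10.053 ≤ a1+…+a3=15.118 → R3 fires; Z=5 M=3 A=9 Q=7
Draw 2: a1=1.422, a2=2.350, a3=9.513, a0=13.285; τ=−ln(0.0049)/13.285=0.400 → t=0.404; u2·a0=0.0243·13.285=0.323 ≤ a1=1.422 → R1 fires; Z=7 M=2 A=9 Q=7
Draw 3: a1=0.948, a2=3.290, a3=6.342, a0=10.580; τ=−ln(0.7695)/10.580=0.025 → t=0.429; u2·a0=0.6085·10.580=6.438; a1+a2=4.238 < 6.438 ≤ a1+…+a3=10.580 → R3 fires; Z=7 M=1 A=9 Q=8
Draw 4: a1=0.474, a2=3.290, a3=3.624, a0=7.388; τ=−ln(0.6997)/7.388=0.048 → t=0.477; u2·a0=0.2909·7.388=2.149; a1=0.474 < 2.149 ≤ a1+a2=3.764 → R2 fires; Z=7 M=1 A=11 Q=8
Draw 5: a1=0.474, a2=3.290, a3=3.624, a0=7.388; τ=−ln(0.4566)/7.388=0.106 → t=0.583; u2·a0=0.6814·7.388=5.034; a1+a2=3.764 < 5.034 ≤ a1+…+a3=7.388 → R3 fires; Z=7 M=0 A=11 Q=9
Draw 6: a1=0.000, a2=3.290, a3=0.000, a0=3.290; τ=−ln(0.3743)/3.290=0.299 → t=0.882; u2·a0=0.8617·3.290=2.835; a1=0.000 < 2.835 ≤ a1+a2=3.290 → R2 fires; Z=7 M=0 A=13 Q=9
Draw 7: a1=0.000, a2=3.290, a3=0.000, a0=3.290; τ=−ln(0.0598)/3.290=0.856 → t=1.738; u2·a0=0.7891·3.290=2.596; a1=0.000 < 2.596 ≤ a1+a2=3.290 → R2 fires; Z=7 M=0 A=15 Q=9
Draw 8: a1=0.000, a2=3.290, a3=0.000, a0=3.290; τ=−ln(0.5355)/3.290=0.190 → t=1.928; u2·a0=0.5625·3.290=1.851; a1=0.000 < 1.851 ≤ a1+a2=3.290 → R2 fires; Z=7 M=0 A=17 Q=9
Draw 9: a1=0.000, a2=3.290, a3=0.000, a0=3.290; τ=−ln(0.2422)/3.290=0.431 → t=2.359; u2·a0=0.7700·3.290=2.533; a1=0.000 < 2.533 ≤ a1+a2=3.290 → R2 fires; Z=7 M=0 A=19 Q=9
Draw 10: a1=0.000, a2=3.290, a3=0.000, a0=3.290; τ=−ln(0.9066)/3.290=0.030 → t=2.389; u2·a0=0.7699·3.290=2.533; a1=0.000 < 2.533 ≤ a1+a2=3.290 → R2 fires; Z=7 M=0 A=21 Q=9
Draw 11: a1=0.000, a2=3.290, a3=0.000, a0=3.290; τ=−ln(0.3341)/3.290=0.333 → t=2.722; u2·a0=0.4933·3.290=1.623; a1=0.000 < 1.623 ≤ a1+a2=3.290 → R2 fires; Z=7 M=0 A=23 Q=9
Draw 12: a1=0.000, a2=3.290, a3=0.000, a0=3.290; τ=−ln(0.5386)/3.290=0.188 → t=2.910 > T=2.8: stop.
Q first becomes ≥ 8 when it reaches 8 at the event at t=0.429.

Threshold first reached at t = 0.429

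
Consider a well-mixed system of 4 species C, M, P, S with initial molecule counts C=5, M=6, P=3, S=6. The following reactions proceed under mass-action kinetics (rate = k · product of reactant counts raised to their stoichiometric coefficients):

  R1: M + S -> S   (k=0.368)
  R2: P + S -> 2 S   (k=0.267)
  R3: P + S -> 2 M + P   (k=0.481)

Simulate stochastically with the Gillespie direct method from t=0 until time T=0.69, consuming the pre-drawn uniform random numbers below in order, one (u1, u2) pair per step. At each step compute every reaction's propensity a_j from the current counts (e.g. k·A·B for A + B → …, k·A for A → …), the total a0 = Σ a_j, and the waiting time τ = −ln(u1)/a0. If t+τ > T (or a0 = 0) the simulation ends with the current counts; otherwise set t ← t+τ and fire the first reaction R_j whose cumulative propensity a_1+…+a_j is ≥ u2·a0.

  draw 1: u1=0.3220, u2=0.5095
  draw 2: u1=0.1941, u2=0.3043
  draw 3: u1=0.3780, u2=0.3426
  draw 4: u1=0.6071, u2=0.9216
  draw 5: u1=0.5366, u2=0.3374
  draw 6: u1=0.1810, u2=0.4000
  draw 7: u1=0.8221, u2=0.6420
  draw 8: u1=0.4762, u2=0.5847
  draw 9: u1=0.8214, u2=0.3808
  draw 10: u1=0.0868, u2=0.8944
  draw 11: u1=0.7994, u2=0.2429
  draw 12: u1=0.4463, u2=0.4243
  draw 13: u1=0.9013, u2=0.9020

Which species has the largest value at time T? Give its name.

t=0.000: C=5 M=6 P=3 S=6
Draw 1: a1=13.248, a2=4.806, a3=8.658, a0=26.712; τ=−ln(0.3220)/26.712=0.042 → t=0.042; u2·a0=0.5095·26.712=13.610; a1=13.248 < 13.610 ≤ a1+a2=18.054 → R2 fires; C=5 M=6 P=2 S=7
Draw 2: a1=15.456, a2=3.738, a3=6.734, a0=25.928; τ=−ln(0.1941)/25.928=0.063 → t=0.106; u2·a0=0.3043·25.928=7.890 ≤ a1=15.456 → R1 fires; C=5 M=5 P=2 S=7
Draw 3: a1=12.880, a2=3.738, a3=6.734, a0=23.352; τ=−ln(0.3780)/23.352=0.042 → t=0.147; u2·a0=0.3426·23.352=8.000 ≤ a1=12.880 → R1 fires; C=5 M=4 P=2 S=7
Draw 4: a1=10.304, a2=3.738, a3=6.734, a0=20.776; τ=−ln(0.6071)/20.776=0.024 → t=0.171; u2·a0=0.9216·20.776=19.147; a1+a2=14.042 < 19.147 ≤ a1+…+a3=20.776 → R3 fires; C=5 M=6 P=2 S=6
Draw 5: a1=13.248, a2=3.204, a3=5.772, a0=22.224; τ=−ln(0.5366)/22.224=0.028 → t=0.199; u2·a0=0.3374·22.224=7.498 ≤ a1=13.248 → R1 fires; C=5 M=5 P=2 S=6
Draw 6: a1=11.040, a2=3.204, a3=5.772, a0=20.016; τ=−ln(0.1810)/20.016=0.085 → t=0.285; u2·a0=0.4000·20.016=8.006 ≤ a1=11.040 → R1 fires; C=5 M=4 P=2 S=6
Draw 7: a1=8.832, a2=3.204, a3=5.772, a0=17.808; τ=−ln(0.8221)/17.808=0.011 → t=0.296; u2·a0=0.6420·17.808=11.433; a1=8.832 < 11.433 ≤ a1+a2=12.036 → R2 fires; C=5 M=4 P=1 S=7
Draw 8: a1=10.304, a2=1.869, a3=3.367, a0=15.540; τ=−ln(0.4762)/15.540=0.048 → t=0.343; u2·a0=0.5847·15.540=9.086 ≤ a1=10.304 → R1 fires; C=5 M=3 P=1 S=7
Draw 9: a1=7.728, a2=1.869, a3=3.367, a0=12.964; τ=−ln(0.8214)/12.964=0.015 → t=0.359; u2·a0=0.3808·12.964=4.937 ≤ a1=7.728 → R1 fires; C=5 M=2 P=1 S=7
Draw 10: a1=5.152, a2=1.869, a3=3.367, a0=10.388; τ=−ln(0.0868)/10.388=0.235 → t=0.594; u2·a0=0.8944·10.388=9.291; a1+a2=7.021 < 9.291 ≤ a1+…+a3=10.388 → R3 fires; C=5 M=4 P=1 S=6
Draw 11: a1=8.832, a2=1.602, a3=2.886, a0=13.320; τ=−ln(0.7994)/13.320=0.017 → t=0.611; u2·a0=0.2429·13.320=3.235 ≤ a1=8.832 → R1 fires; C=5 M=3 P=1 S=6
Draw 12: a1=6.624, a2=1.602, a3=2.886, a0=11.112; τ=−ln(0.4463)/11.112=0.073 → t=0.683; u2·a0=0.4243·11.112=4.715 ≤ a1=6.624 → R1 fires; C=5 M=2 P=1 S=6
Draw 13: a1=4.416, a2=1.602, a3=2.886, a0=8.904; τ=−ln(0.9013)/8.904=0.012 → t=0.695 > T=0.69: stop.
At T=0.69: C=5 M=2 P=1 S=6; the largest is S.

Dominant species at T: S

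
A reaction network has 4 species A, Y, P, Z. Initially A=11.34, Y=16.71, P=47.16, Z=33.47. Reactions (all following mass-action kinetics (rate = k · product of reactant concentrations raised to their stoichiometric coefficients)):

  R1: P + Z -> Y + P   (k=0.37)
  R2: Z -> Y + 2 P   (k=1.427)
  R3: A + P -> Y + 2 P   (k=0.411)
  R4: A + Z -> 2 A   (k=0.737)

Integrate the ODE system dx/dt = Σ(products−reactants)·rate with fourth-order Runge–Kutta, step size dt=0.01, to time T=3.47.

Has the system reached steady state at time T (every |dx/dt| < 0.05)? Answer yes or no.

Steady state at T: yes

RK4 with dt=0.01: 347 steps to T=3.47. Trajectory (selected grid times):
t=0.00: A=11.34 Y=16.71 P=47.16 Z=33.47
t=0.39: A=0.00 Y=61.52 P=69.57 Z=0.00
t=0.77: A=0.00 Y=61.52 P=69.57 Z=0.00
t=1.16: A=0.00 Y=61.52 P=69.57 Z=0.00
t=1.54: A=0.00 Y=61.52 P=69.57 Z=0.00
t=1.93: A=0.00 Y=61.52 P=69.57 Z=0.00
t=2.31: A=0.00 Y=61.52 P=69.57 Z=0.00
t=2.70: A=0.00 Y=61.52 P=69.57 Z=0.00
t=3.08: A=0.00 Y=61.52 P=69.57 Z=0.00
t=3.47: A=0.00 Y=61.52 P=69.57 Z=0.00
Rates at T: R1=0.0000, R2=0.0000, R3=0.0000, R4=0.0000
dx/dt at T (Σ net stoichiometry × rate): A=-0.0000, Y=+0.0000, P=+0.0000, Z=-0.0000
Largest |dx/dt| is |+0.0000| (Y) < 0.05 → steady.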